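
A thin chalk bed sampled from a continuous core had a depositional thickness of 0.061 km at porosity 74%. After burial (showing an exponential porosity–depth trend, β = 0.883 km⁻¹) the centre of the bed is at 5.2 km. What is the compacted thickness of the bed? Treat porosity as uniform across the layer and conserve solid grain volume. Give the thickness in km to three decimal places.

Porosity at 5.2 km: phi = 0.74·exp(−0.883×5.2) = 0.0075
Solid-volume conservation: h(1−phi) = h₀(1−phi₀) ⇒ h = h₀·(1−phi₀)/(1−phi)
h = 0.061 × (1 − 0.74)/(1 − 0.0075) = 0.061 × 0.2620 = 0.0160 km

0.016 km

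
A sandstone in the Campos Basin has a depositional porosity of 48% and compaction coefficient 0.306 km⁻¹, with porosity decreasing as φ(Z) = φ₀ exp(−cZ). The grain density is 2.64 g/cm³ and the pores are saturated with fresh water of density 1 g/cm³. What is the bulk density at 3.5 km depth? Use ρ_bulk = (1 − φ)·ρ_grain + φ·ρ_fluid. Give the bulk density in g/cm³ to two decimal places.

Porosity at depth: φ = 0.48·exp(−0.306×3.5) = 0.48×0.3427 = 0.1645
Bulk density: ρ_b = (1−φ)ρ_g + φ·ρ_f = 0.8355×2.64 + 0.1645×1
       = 2.206 + 0.164 = 2.370 g/cm³

2.37 g/cm³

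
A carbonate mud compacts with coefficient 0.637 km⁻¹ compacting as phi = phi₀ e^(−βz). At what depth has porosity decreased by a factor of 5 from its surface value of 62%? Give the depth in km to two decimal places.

2.53 km

phi/phi₀ = 1/5 ⇒ exp(−β·z) = 1/5 ⇒ z = ln(5) / β
z = 1.6094 / 0.637 = 2.527 km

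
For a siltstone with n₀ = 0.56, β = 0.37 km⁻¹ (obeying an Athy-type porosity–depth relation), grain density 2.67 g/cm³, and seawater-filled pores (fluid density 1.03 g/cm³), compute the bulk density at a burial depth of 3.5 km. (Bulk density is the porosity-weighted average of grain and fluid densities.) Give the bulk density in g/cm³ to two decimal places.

Porosity at depth: n = 0.56·exp(−0.37×3.5) = 0.56×0.2739 = 0.1534
Bulk density: ρ_b = (1−n)ρ_g + n·ρ_f = 0.8466×2.67 + 0.1534×1.03
       = 2.260 + 0.158 = 2.418 g/cm³

2.42 g/cm³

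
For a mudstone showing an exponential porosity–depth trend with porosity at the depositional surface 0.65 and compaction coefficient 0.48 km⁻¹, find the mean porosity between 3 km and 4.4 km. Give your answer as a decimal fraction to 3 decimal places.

0.112

⟨phi⟩ = (1/(Z₂−Z₁)) ∫ phi₀ e^(−cZ) dZ = phi₀·(e^(−c·Z₁) − e^(−c·Z₂)) / (c·(Z₂−Z₁))
e^(−0.48×3) = 0.2369; e^(−0.48×4.4) = 0.1210
⟨phi⟩ = 0.65 × (0.2369 − 0.1210) / (0.48 × 1.4) = 0.65 × 0.1725 = 0.1121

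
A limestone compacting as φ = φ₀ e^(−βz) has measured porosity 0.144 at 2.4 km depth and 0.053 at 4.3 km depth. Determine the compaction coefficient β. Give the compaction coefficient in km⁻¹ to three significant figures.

Athy: φ(z) = φ₀ e^(−βz) ⇒ φ₁/φ₂ = e^{β(z₂−z₁)} ⇒ β = ln(φ₁/φ₂)/(z₂−z₁)
β = ln(0.144/0.053) / (4.3 − 2.4) = ln(2.717) / 1.9 = 0.9995 / 1.9 = 0.5261 km⁻¹

0.526 km⁻¹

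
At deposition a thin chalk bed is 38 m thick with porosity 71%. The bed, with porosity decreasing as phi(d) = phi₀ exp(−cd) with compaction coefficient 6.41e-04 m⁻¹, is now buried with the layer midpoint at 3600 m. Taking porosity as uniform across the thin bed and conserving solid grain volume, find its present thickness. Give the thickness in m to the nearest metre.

12 m

Working in km (1 km = 1000 m; c in km⁻¹ = c in m⁻¹ × 1000):
Porosity at 3.6 km: phi = 0.71·exp(−0.641×3.6) = 0.0706
Solid-volume conservation: h(1−phi) = h₀(1−phi₀) ⇒ h = h₀·(1−phi₀)/(1−phi)
h = 0.038 × (1 − 0.71)/(1 − 0.0706) = 0.038 × 0.3120 = 0.0119 km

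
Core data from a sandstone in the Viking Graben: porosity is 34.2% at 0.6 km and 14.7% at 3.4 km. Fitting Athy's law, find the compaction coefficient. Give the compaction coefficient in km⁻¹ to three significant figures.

0.302 km⁻¹

Athy: phi(z) = phi₀ e^(−kz) ⇒ phi₁/phi₂ = e^{k(z₂−z₁)} ⇒ k = ln(phi₁/phi₂)/(z₂−z₁)
k = ln(0.342/0.147) / (3.4 − 0.6) = ln(2.327) / 2.8 = 0.8444 / 2.8 = 0.3016 km⁻¹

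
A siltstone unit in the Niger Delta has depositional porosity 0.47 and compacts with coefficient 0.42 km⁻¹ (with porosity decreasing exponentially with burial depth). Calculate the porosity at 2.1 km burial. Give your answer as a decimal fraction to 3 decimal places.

0.195

phi = phi₀·exp(−k·d) = 0.47 × exp(−0.42 × 2.1) = 0.47 × exp(−0.882)
  = 0.47 × 0.4140 = 0.1946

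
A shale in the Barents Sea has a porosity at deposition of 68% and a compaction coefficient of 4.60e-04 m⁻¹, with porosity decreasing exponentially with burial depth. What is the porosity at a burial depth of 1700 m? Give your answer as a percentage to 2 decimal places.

Working in km (1 km = 1000 m; c in km⁻¹ = c in m⁻¹ × 1000):
phi = phi₀·exp(−c·Z) = 0.68 × exp(−0.46 × 1.7) = 0.68 × exp(−0.782)
  = 0.68 × 0.4575 = 0.3111

31.11%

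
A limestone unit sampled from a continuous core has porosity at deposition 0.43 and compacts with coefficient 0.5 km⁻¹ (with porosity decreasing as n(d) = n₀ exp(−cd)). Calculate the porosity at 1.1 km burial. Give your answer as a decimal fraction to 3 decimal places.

n = n₀·exp(−c·d) = 0.43 × exp(−0.5 × 1.1) = 0.43 × exp(−0.55)
  = 0.43 × 0.5769 = 0.2481

0.248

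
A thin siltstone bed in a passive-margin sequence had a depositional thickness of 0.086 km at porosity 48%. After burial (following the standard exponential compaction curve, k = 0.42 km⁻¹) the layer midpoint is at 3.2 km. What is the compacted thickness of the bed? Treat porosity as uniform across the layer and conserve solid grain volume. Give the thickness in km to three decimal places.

0.051 km

Porosity at 3.2 km: n = 0.48·exp(−0.42×3.2) = 0.1252
Solid-volume conservation: h(1−n) = h₀(1−n₀) ⇒ h = h₀·(1−n₀)/(1−n)
h = 0.086 × (1 − 0.48)/(1 − 0.1252) = 0.086 × 0.5944 = 0.0511 km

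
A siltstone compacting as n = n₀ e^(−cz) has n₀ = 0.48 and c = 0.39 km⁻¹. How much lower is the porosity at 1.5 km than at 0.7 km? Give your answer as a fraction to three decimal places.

n(0.7) = 0.48·e^(−0.39×0.7) = 0.3653
n(1.5) = 0.48·e^(−0.39×1.5) = 0.2674
Δn = 0.3653 − 0.2674 = 0.0979

0.098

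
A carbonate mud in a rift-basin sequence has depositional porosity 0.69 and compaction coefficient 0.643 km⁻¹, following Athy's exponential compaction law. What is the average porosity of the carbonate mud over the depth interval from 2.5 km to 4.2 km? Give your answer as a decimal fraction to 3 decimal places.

0.084

⟨phi⟩ = (1/(z₂−z₁)) ∫ phi₀ e^(−kz) dz = phi₀·(e^(−k·z₁) − e^(−k·z₂)) / (k·(z₂−z₁))
e^(−0.643×2.5) = 0.2004; e^(−0.643×4.2) = 0.0672
⟨phi⟩ = 0.69 × (0.2004 − 0.0672) / (0.643 × 1.7) = 0.69 × 0.1219 = 0.0841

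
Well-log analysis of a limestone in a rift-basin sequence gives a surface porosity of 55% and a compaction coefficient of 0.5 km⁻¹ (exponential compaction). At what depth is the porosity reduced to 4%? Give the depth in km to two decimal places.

Invert Athy's law: d = ln(φ₀/φ) / c
d = ln(0.55/0.04) / 0.5 = ln(13.75) / 0.5 = 2.6210 / 0.5 = 5.242 km

5.24 km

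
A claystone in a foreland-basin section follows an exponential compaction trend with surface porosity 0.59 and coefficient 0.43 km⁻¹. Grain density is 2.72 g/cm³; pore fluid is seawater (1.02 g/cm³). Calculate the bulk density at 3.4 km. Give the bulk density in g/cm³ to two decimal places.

2.49 g/cm³

Porosity at depth: phi = 0.59·exp(−0.43×3.4) = 0.59×0.2318 = 0.1367
Bulk density: ρ_b = (1−phi)ρ_g + phi·ρ_f = 0.8633×2.72 + 0.1367×1.02
       = 2.348 + 0.139 = 2.488 g/cm³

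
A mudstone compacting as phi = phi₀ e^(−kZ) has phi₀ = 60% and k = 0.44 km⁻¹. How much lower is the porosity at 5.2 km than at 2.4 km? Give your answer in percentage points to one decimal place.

14.8 percentage points

phi(2.4) = 0.6·e^(−0.44×2.4) = 0.2087
phi(5.2) = 0.6·e^(−0.44×5.2) = 0.0609
Δphi = 0.2087 − 0.0609 = 0.1478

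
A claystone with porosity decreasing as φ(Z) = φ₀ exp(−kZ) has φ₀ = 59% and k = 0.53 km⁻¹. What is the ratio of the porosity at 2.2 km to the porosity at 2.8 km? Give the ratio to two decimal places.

φ(Z₁)/φ(Z₂) = e^(−k·Z₁)/e^(−k·Z₂) = e^{k(Z₂−Z₁)}
= exp(0.53 × 0.6) = exp(0.318) = 1.3744

1.37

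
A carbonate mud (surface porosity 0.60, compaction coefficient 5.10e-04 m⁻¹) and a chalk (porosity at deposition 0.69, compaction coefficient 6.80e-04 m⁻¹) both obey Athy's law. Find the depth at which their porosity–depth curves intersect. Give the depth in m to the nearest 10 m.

820 m

Working in km (1 km = 1000 m; c in km⁻¹ = c in m⁻¹ × 1000):
Set phi₀ₐ e^(−cₐz) = phi₀ᵦ e^(−cᵦz) ⇒ ln(phi₀ₐ/phi₀ᵦ) = (cₐ − cᵦ)·z
z = ln(0.6/0.69) / (0.51 − 0.68) = -0.1398 / -0.17 = 0.822 km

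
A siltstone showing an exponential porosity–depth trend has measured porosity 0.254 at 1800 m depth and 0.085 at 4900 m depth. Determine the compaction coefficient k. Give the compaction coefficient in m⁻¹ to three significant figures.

0.000353 m⁻¹

Working in km (1 km = 1000 m; k in km⁻¹ = k in m⁻¹ × 1000):
Athy: phi(z) = phi₀ e^(−kz) ⇒ phi₁/phi₂ = e^{k(z₂−z₁)} ⇒ k = ln(phi₁/phi₂)/(z₂−z₁)
k = ln(0.254/0.085) / (4.9 − 1.8) = ln(2.988) / 3.1 = 1.0947 / 3.1 = 0.3531 km⁻¹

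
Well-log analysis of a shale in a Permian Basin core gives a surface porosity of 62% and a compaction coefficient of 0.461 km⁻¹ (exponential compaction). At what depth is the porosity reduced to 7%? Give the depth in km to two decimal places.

4.73 km

Invert Athy's law: d = ln(φ₀/φ) / c
d = ln(0.62/0.07) / 0.461 = ln(8.857) / 0.461 = 2.1812 / 0.461 = 4.732 km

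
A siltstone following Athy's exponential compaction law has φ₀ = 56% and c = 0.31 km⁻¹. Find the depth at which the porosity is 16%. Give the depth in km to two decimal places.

Invert Athy's law: Z = ln(φ₀/φ) / c
Z = ln(0.56/0.16) / 0.31 = ln(3.5) / 0.31 = 1.2528 / 0.31 = 4.041 km

4.04 km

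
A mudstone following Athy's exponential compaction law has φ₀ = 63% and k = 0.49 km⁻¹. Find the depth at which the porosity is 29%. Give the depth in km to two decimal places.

1.58 km

Invert Athy's law: Z = ln(φ₀/φ) / k
Z = ln(0.63/0.29) / 0.49 = ln(2.172) / 0.49 = 0.7758 / 0.49 = 1.583 km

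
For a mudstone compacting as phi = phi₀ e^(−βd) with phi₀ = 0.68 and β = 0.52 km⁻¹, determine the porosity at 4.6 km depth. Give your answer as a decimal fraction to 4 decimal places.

0.0622

phi = phi₀·exp(−β·d) = 0.68 × exp(−0.52 × 4.6) = 0.68 × exp(−2.392)
  = 0.68 × 0.0914 = 0.0622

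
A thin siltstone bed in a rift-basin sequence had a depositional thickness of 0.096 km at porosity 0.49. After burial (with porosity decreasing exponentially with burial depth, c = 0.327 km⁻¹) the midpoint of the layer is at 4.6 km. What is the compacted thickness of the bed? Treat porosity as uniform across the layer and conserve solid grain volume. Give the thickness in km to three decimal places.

Porosity at 4.6 km: φ = 0.49·exp(−0.327×4.6) = 0.1089
Solid-volume conservation: h(1−φ) = h₀(1−φ₀) ⇒ h = h₀·(1−φ₀)/(1−φ)
h = 0.096 × (1 − 0.49)/(1 − 0.1089) = 0.096 × 0.5723 = 0.0549 km

0.055 km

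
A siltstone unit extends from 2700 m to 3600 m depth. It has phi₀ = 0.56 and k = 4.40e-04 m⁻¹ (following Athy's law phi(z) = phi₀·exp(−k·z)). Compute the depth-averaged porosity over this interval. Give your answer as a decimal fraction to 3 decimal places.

Working in km (1 km = 1000 m; k in km⁻¹ = k in m⁻¹ × 1000):
⟨phi⟩ = (1/(z₂−z₁)) ∫ phi₀ e^(−kz) dz = phi₀·(e^(−k·z₁) − e^(−k·z₂)) / (k·(z₂−z₁))
e^(−0.44×2.7) = 0.3048; e^(−0.44×3.6) = 0.2052
⟨phi⟩ = 0.56 × (0.3048 − 0.2052) / (0.44 × 0.9) = 0.56 × 0.2517 = 0.1410

0.141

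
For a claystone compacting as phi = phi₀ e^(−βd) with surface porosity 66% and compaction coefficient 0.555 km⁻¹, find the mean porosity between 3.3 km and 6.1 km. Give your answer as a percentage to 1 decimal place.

⟨phi⟩ = (1/(d₂−d₁)) ∫ phi₀ e^(−βd) dd = phi₀·(e^(−β·d₁) − e^(−β·d₂)) / (β·(d₂−d₁))
e^(−0.555×3.3) = 0.1602; e^(−0.555×6.1) = 0.0339
⟨phi⟩ = 0.66 × (0.1602 − 0.0339) / (0.555 × 2.8) = 0.66 × 0.0813 = 0.0536

5.4%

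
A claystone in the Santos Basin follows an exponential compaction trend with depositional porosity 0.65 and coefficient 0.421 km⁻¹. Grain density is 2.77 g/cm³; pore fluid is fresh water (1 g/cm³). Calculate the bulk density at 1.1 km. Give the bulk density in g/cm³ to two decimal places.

Porosity at depth: φ = 0.65·exp(−0.421×1.1) = 0.65×0.6293 = 0.4091
Bulk density: ρ_b = (1−φ)ρ_g + φ·ρ_f = 0.5909×2.77 + 0.4091×1
       = 1.637 + 0.409 = 2.046 g/cm³

2.05 g/cm³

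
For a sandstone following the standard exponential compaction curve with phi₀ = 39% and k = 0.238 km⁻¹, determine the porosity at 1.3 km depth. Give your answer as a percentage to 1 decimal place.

phi = phi₀·exp(−k·d) = 0.39 × exp(−0.238 × 1.3) = 0.39 × exp(−0.3094)
  = 0.39 × 0.7339 = 0.2862

28.6%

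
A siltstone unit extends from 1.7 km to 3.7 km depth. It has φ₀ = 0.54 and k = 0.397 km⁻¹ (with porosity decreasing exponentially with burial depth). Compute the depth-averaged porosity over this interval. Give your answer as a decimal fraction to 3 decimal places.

⟨φ⟩ = (1/(z₂−z₁)) ∫ φ₀ e^(−kz) dz = φ₀·(e^(−k·z₁) − e^(−k·z₂)) / (k·(z₂−z₁))
e^(−0.397×1.7) = 0.5092; e^(−0.397×3.7) = 0.2302
⟨φ⟩ = 0.54 × (0.5092 − 0.2302) / (0.397 × 2) = 0.54 × 0.3514 = 0.1898

0.190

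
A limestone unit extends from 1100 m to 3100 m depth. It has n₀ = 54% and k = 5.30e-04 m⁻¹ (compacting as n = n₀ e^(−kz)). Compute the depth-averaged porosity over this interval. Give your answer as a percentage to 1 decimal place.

18.6%

Working in km (1 km = 1000 m; k in km⁻¹ = k in m⁻¹ × 1000):
⟨n⟩ = (1/(z₂−z₁)) ∫ n₀ e^(−kz) dz = n₀·(e^(−k·z₁) − e^(−k·z₂)) / (k·(z₂−z₁))
e^(−0.53×1.1) = 0.5582; e^(−0.53×3.1) = 0.1934
⟨n⟩ = 0.54 × (0.5582 − 0.1934) / (0.53 × 2) = 0.54 × 0.3442 = 0.1859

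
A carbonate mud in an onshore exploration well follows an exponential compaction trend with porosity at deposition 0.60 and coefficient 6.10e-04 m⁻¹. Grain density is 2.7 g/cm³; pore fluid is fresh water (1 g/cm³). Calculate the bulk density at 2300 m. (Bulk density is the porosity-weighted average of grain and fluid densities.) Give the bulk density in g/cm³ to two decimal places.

Working in km (1 km = 1000 m; β in km⁻¹ = β in m⁻¹ × 1000):
Porosity at depth: φ = 0.6·exp(−0.61×2.3) = 0.6×0.2459 = 0.1475
Bulk density: ρ_b = (1−φ)ρ_g + φ·ρ_f = 0.8525×2.7 + 0.1475×1
       = 2.302 + 0.148 = 2.449 g/cm³

2.45 g/cm³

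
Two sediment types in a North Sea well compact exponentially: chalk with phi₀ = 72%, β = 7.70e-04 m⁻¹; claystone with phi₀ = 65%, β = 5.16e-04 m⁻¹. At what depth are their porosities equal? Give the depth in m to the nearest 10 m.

400 m

Working in km (1 km = 1000 m; β in km⁻¹ = β in m⁻¹ × 1000):
Set phi₀ₐ e^(−βₐZ) = phi₀ᵦ e^(−βᵦZ) ⇒ ln(phi₀ₐ/phi₀ᵦ) = (βₐ − βᵦ)·Z
Z = ln(0.72/0.65) / (0.77 − 0.516) = 0.1023 / 0.254 = 0.403 km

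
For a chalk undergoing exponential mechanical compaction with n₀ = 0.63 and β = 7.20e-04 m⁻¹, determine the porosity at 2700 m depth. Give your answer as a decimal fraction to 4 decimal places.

0.0902

Working in km (1 km = 1000 m; β in km⁻¹ = β in m⁻¹ × 1000):
n = n₀·exp(−β·Z) = 0.63 × exp(−0.72 × 2.7) = 0.63 × exp(−1.944)
  = 0.63 × 0.1431 = 0.0902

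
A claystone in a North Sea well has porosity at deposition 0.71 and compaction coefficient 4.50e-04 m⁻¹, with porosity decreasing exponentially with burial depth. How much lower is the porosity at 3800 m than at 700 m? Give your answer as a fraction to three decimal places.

0.390

Working in km (1 km = 1000 m; c in km⁻¹ = c in m⁻¹ × 1000):
φ(0.7) = 0.71·e^(−0.45×0.7) = 0.5182
φ(3.8) = 0.71·e^(−0.45×3.8) = 0.1284
Δφ = 0.5182 − 0.1284 = 0.3897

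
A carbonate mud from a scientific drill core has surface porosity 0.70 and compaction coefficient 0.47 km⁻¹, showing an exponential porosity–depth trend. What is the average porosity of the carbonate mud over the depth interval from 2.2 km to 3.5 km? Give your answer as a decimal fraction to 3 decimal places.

0.186

⟨phi⟩ = (1/(Z₂−Z₁)) ∫ phi₀ e^(−kZ) dZ = phi₀·(e^(−k·Z₁) − e^(−k·Z₂)) / (k·(Z₂−Z₁))
e^(−0.47×2.2) = 0.3556; e^(−0.47×3.5) = 0.1930
⟨phi⟩ = 0.7 × (0.3556 − 0.1930) / (0.47 × 1.3) = 0.7 × 0.2661 = 0.1862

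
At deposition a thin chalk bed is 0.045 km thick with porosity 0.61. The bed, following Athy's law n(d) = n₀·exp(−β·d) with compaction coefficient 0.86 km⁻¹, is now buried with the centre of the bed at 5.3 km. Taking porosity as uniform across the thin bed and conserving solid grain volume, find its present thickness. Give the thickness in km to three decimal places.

0.018 km

Porosity at 5.3 km: n = 0.61·exp(−0.86×5.3) = 0.0064
Solid-volume conservation: h(1−n) = h₀(1−n₀) ⇒ h = h₀·(1−n₀)/(1−n)
h = 0.045 × (1 − 0.61)/(1 − 0.0064) = 0.045 × 0.3925 = 0.0177 km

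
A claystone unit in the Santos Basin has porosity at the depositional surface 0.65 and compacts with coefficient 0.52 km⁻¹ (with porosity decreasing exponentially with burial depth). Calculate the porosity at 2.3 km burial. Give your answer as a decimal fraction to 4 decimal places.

φ = φ₀·exp(−β·d) = 0.65 × exp(−0.52 × 2.3) = 0.65 × exp(−1.196)
  = 0.65 × 0.3024 = 0.1966

0.1966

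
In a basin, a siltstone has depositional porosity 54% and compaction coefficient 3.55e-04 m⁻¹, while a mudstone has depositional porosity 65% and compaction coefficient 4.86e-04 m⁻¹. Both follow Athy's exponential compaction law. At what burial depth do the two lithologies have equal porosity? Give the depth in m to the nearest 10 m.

Working in km (1 km = 1000 m; c in km⁻¹ = c in m⁻¹ × 1000):
Set n₀ₐ e^(−cₐz) = n₀ᵦ e^(−cᵦz) ⇒ ln(n₀ₐ/n₀ᵦ) = (cₐ − cᵦ)·z
z = ln(0.54/0.65) / (0.355 − 0.486) = -0.1854 / -0.131 = 1.415 km

1420 m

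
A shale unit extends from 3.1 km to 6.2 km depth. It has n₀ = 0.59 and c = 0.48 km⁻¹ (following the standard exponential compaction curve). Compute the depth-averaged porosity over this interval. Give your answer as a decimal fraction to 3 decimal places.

⟨n⟩ = (1/(d₂−d₁)) ∫ n₀ e^(−cd) dd = n₀·(e^(−c·d₁) − e^(−c·d₂)) / (c·(d₂−d₁))
e^(−0.48×3.1) = 0.2258; e^(−0.48×6.2) = 0.0510
⟨n⟩ = 0.59 × (0.2258 − 0.0510) / (0.48 × 3.1) = 0.59 × 0.1175 = 0.0693

0.069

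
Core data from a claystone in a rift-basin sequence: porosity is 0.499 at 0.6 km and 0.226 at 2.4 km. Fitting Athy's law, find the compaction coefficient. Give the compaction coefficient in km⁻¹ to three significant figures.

Athy: φ(Z) = φ₀ e^(−cZ) ⇒ φ₁/φ₂ = e^{c(Z₂−Z₁)} ⇒ c = ln(φ₁/φ₂)/(Z₂−Z₁)
c = ln(0.499/0.226) / (2.4 − 0.6) = ln(2.208) / 1.8 = 0.7921 / 1.8 = 0.44 km⁻¹

0.440 km⁻¹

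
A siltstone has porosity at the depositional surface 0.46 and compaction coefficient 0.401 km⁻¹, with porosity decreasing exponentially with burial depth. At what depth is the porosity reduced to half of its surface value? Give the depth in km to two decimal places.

1.73 km

n/n₀ = 1/2 ⇒ exp(−c·Z) = 1/2 ⇒ Z = ln(2) / c
Z = 0.6931 / 0.401 = 1.729 km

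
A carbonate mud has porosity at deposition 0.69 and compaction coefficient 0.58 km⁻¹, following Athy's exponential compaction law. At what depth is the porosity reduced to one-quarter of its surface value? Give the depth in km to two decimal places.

phi/phi₀ = 1/4 ⇒ exp(−k·z) = 1/4 ⇒ z = ln(4) / k
z = 1.3863 / 0.58 = 2.390 km

2.39 km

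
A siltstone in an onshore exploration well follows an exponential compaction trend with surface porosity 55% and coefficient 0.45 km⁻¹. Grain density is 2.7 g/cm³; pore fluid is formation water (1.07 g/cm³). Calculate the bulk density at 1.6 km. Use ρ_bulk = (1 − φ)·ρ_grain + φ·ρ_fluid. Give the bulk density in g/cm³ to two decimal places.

2.26 g/cm³

Porosity at depth: phi = 0.55·exp(−0.45×1.6) = 0.55×0.4868 = 0.2677
Bulk density: ρ_b = (1−phi)ρ_g + phi·ρ_f = 0.7323×2.7 + 0.2677×1.07
       = 1.977 + 0.286 = 2.264 g/cm³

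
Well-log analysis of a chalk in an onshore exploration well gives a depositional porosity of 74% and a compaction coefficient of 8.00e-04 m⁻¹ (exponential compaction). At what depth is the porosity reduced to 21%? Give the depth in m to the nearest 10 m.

Working in km (1 km = 1000 m; β in km⁻¹ = β in m⁻¹ × 1000):
Invert Athy's law: Z = ln(φ₀/φ) / β
Z = ln(0.74/0.21) / 0.8 = ln(3.524) / 0.8 = 1.2595 / 0.8 = 1.574 km

1570 m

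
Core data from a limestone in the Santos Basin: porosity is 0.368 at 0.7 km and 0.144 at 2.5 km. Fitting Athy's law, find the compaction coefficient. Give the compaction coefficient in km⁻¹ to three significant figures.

0.521 km⁻¹

Athy: n(z) = n₀ e^(−kz) ⇒ n₁/n₂ = e^{k(z₂−z₁)} ⇒ k = ln(n₁/n₂)/(z₂−z₁)
k = ln(0.368/0.144) / (2.5 − 0.7) = ln(2.556) / 1.8 = 0.9383 / 1.8 = 0.5213 km⁻¹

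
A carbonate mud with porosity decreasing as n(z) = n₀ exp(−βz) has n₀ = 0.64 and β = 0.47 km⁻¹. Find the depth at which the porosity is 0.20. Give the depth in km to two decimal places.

2.47 km

Invert Athy's law: z = ln(n₀/n) / β
z = ln(0.64/0.2) / 0.47 = ln(3.2) / 0.47 = 1.1632 / 0.47 = 2.475 km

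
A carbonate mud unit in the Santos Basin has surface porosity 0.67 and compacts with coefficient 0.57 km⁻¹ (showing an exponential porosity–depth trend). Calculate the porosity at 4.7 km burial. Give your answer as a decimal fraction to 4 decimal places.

n = n₀·exp(−c·Z) = 0.67 × exp(−0.57 × 4.7) = 0.67 × exp(−2.679)
  = 0.67 × 0.0686 = 0.0460

0.0460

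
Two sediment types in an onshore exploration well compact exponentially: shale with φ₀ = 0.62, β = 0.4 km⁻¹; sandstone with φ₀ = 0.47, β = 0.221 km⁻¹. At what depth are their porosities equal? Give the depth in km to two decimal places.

1.55 km

Set φ₀ₐ e^(−βₐd) = φ₀ᵦ e^(−βᵦd) ⇒ ln(φ₀ₐ/φ₀ᵦ) = (βₐ − βᵦ)·d
d = ln(0.62/0.47) / (0.4 − 0.221) = 0.2770 / 0.179 = 1.547 km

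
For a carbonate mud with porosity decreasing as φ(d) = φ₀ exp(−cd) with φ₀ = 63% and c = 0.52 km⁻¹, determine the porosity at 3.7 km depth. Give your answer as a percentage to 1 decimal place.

9.2%

φ = φ₀·exp(−c·d) = 0.63 × exp(−0.52 × 3.7) = 0.63 × exp(−1.924)
  = 0.63 × 0.1460 = 0.0920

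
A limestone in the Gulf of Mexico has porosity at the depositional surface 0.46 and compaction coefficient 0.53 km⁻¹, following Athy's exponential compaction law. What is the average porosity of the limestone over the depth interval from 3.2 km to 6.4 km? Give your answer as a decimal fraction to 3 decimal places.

⟨phi⟩ = (1/(z₂−z₁)) ∫ phi₀ e^(−cz) dz = phi₀·(e^(−c·z₁) − e^(−c·z₂)) / (c·(z₂−z₁))
e^(−0.53×3.2) = 0.1834; e^(−0.53×6.4) = 0.0336
⟨phi⟩ = 0.46 × (0.1834 − 0.0336) / (0.53 × 3.2) = 0.46 × 0.0883 = 0.0406

0.041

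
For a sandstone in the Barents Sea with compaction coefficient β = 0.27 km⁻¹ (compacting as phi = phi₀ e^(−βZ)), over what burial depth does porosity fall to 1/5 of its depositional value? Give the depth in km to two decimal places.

5.96 km

phi/phi₀ = 1/5 ⇒ exp(−β·Z) = 1/5 ⇒ Z = ln(5) / β
Z = 1.6094 / 0.27 = 5.961 km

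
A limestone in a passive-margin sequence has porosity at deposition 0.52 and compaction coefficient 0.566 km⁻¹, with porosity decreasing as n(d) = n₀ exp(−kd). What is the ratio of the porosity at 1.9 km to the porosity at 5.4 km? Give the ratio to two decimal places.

7.25

n(d₁)/n(d₂) = e^(−k·d₁)/e^(−k·d₂) = e^{k(d₂−d₁)}
= exp(0.566 × 3.5) = exp(1.981) = 7.2500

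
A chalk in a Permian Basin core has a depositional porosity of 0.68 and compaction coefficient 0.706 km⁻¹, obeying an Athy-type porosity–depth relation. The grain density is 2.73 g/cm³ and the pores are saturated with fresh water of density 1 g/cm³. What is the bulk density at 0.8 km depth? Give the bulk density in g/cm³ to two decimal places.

2.06 g/cm³

Porosity at depth: φ = 0.68·exp(−0.706×0.8) = 0.68×0.5685 = 0.3866
Bulk density: ρ_b = (1−φ)ρ_g + φ·ρ_f = 0.6134×2.73 + 0.3866×1
       = 1.675 + 0.387 = 2.061 g/cm³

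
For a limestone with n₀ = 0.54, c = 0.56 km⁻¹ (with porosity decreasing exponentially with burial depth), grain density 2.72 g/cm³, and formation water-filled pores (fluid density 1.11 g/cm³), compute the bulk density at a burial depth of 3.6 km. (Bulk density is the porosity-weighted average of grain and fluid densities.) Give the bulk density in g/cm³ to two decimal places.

2.60 g/cm³

Porosity at depth: n = 0.54·exp(−0.56×3.6) = 0.54×0.1332 = 0.0719
Bulk density: ρ_b = (1−n)ρ_g + n·ρ_f = 0.9281×2.72 + 0.0719×1.11
       = 2.524 + 0.080 = 2.604 g/cm³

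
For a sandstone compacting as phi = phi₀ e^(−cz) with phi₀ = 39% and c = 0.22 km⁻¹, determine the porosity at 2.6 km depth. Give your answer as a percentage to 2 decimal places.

22.01%

phi = phi₀·exp(−c·z) = 0.39 × exp(−0.22 × 2.6) = 0.39 × exp(−0.572)
  = 0.39 × 0.5644 = 0.2201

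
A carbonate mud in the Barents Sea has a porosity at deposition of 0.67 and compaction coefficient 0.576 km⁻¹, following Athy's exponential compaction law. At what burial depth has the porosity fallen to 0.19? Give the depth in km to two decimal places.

2.19 km

Invert Athy's law: d = ln(phi₀/phi) / k
d = ln(0.67/0.19) / 0.576 = ln(3.526) / 0.576 = 1.2603 / 0.576 = 2.188 km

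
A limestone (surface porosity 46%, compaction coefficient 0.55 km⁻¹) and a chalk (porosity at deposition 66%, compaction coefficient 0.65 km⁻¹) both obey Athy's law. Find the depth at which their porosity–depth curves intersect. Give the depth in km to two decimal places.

Set φ₀ₐ e^(−βₐd) = φ₀ᵦ e^(−βᵦd) ⇒ ln(φ₀ₐ/φ₀ᵦ) = (βₐ − βᵦ)·d
d = ln(0.46/0.66) / (0.55 − 0.65) = -0.3610 / -0.1 = 3.610 km

3.61 km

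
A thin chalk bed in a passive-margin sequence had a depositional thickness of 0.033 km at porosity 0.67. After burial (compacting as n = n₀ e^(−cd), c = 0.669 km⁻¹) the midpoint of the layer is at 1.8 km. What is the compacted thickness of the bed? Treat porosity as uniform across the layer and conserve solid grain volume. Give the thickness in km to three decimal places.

Porosity at 1.8 km: n = 0.67·exp(−0.669×1.8) = 0.2010
Solid-volume conservation: h(1−n) = h₀(1−n₀) ⇒ h = h₀·(1−n₀)/(1−n)
h = 0.033 × (1 − 0.67)/(1 − 0.2010) = 0.033 × 0.4130 = 0.0136 km

0.014 km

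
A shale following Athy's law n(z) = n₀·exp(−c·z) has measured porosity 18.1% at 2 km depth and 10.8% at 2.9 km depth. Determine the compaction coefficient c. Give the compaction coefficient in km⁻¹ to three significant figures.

Athy: n(z) = n₀ e^(−cz) ⇒ n₁/n₂ = e^{c(z₂−z₁)} ⇒ c = ln(n₁/n₂)/(z₂−z₁)
c = ln(0.181/0.108) / (2.9 − 2) = ln(1.676) / 0.9 = 0.5164 / 0.9 = 0.5737 km⁻¹

0.574 km⁻¹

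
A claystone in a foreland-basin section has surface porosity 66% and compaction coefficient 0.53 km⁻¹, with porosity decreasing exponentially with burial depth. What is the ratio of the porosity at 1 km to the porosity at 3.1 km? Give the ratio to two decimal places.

n(d₁)/n(d₂) = e^(−β·d₁)/e^(−β·d₂) = e^{β(d₂−d₁)}
= exp(0.53 × 2.1) = exp(1.113) = 3.0435

3.04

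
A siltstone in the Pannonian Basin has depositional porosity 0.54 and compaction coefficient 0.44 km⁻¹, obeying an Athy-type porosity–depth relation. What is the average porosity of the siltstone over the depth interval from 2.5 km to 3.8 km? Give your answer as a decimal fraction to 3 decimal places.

0.137

⟨phi⟩ = (1/(d₂−d₁)) ∫ phi₀ e^(−βd) dd = phi₀·(e^(−β·d₁) − e^(−β·d₂)) / (β·(d₂−d₁))
e^(−0.44×2.5) = 0.3329; e^(−0.44×3.8) = 0.1879
⟨phi⟩ = 0.54 × (0.3329 − 0.1879) / (0.44 × 1.3) = 0.54 × 0.2535 = 0.1369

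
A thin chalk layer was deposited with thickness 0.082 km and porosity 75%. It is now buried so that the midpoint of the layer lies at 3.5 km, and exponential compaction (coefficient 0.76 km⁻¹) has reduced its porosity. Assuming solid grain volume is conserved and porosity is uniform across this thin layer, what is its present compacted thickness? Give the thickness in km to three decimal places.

0.022 km

Porosity at 3.5 km: φ = 0.75·exp(−0.76×3.5) = 0.0525
Solid-volume conservation: h(1−φ) = h₀(1−φ₀) ⇒ h = h₀·(1−φ₀)/(1−φ)
h = 0.082 × (1 − 0.75)/(1 − 0.0525) = 0.082 × 0.2638 = 0.0216 km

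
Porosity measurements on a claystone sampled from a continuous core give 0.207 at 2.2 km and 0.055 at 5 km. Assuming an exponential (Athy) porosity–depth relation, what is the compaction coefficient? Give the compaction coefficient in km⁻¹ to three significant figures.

0.473 km⁻¹

Athy: φ(z) = φ₀ e^(−kz) ⇒ φ₁/φ₂ = e^{k(z₂−z₁)} ⇒ k = ln(φ₁/φ₂)/(z₂−z₁)
k = ln(0.207/0.055) / (5 − 2.2) = ln(3.764) / 2.8 = 1.3254 / 2.8 = 0.4734 km⁻¹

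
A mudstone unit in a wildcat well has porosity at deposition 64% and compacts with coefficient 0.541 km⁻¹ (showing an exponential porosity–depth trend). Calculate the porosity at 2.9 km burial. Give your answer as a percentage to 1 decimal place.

13.3%

φ = φ₀·exp(−k·z) = 0.64 × exp(−0.541 × 2.9) = 0.64 × exp(−1.569)
  = 0.64 × 0.2083 = 0.1333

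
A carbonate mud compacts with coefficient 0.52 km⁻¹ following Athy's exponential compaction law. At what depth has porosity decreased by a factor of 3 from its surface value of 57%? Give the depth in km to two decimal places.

phi/phi₀ = 1/3 ⇒ exp(−c·d) = 1/3 ⇒ d = ln(3) / c
d = 1.0986 / 0.52 = 2.113 km

2.11 km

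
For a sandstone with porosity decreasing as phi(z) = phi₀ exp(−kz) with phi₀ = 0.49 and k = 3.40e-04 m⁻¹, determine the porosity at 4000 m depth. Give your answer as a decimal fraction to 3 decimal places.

0.126

Working in km (1 km = 1000 m; k in km⁻¹ = k in m⁻¹ × 1000):
phi = phi₀·exp(−k·z) = 0.49 × exp(−0.34 × 4) = 0.49 × exp(−1.36)
  = 0.49 × 0.2567 = 0.1258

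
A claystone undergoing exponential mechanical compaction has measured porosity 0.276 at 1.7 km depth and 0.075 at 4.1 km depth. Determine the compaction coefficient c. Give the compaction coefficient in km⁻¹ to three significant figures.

0.543 km⁻¹

Athy: φ(d) = φ₀ e^(−cd) ⇒ φ₁/φ₂ = e^{c(d₂−d₁)} ⇒ c = ln(φ₁/φ₂)/(d₂−d₁)
c = ln(0.276/0.075) / (4.1 − 1.7) = ln(3.68) / 2.4 = 1.3029 / 2.4 = 0.5429 km⁻¹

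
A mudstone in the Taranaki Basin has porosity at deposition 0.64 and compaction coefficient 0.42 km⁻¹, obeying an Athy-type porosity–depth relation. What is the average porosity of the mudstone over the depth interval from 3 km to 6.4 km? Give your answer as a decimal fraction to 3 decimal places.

⟨phi⟩ = (1/(z₂−z₁)) ∫ phi₀ e^(−cz) dz = phi₀·(e^(−c·z₁) − e^(−c·z₂)) / (c·(z₂−z₁))
e^(−0.42×3) = 0.2837; e^(−0.42×6.4) = 0.0680
⟨phi⟩ = 0.64 × (0.2837 − 0.0680) / (0.42 × 3.4) = 0.64 × 0.1510 = 0.0966

0.097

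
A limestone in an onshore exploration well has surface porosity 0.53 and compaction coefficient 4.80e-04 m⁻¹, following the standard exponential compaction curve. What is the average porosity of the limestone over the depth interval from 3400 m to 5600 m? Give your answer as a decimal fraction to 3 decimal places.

0.064

Working in km (1 km = 1000 m; c in km⁻¹ = c in m⁻¹ × 1000):
⟨φ⟩ = (1/(z₂−z₁)) ∫ φ₀ e^(−cz) dz = φ₀·(e^(−c·z₁) − e^(−c·z₂)) / (c·(z₂−z₁))
e^(−0.48×3.4) = 0.1955; e^(−0.48×5.6) = 0.0680
⟨φ⟩ = 0.53 × (0.1955 − 0.0680) / (0.48 × 2.2) = 0.53 × 0.1208 = 0.0640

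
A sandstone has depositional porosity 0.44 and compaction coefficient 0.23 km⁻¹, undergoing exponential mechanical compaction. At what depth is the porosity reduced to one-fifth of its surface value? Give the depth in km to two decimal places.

7.00 km

n/n₀ = 1/5 ⇒ exp(−k·d) = 1/5 ⇒ d = ln(5) / k
d = 1.6094 / 0.23 = 6.998 km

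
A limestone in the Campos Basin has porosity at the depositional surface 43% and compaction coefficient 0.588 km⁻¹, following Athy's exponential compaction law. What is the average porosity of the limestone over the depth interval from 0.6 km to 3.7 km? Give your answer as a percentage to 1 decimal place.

13.9%

⟨φ⟩ = (1/(Z₂−Z₁)) ∫ φ₀ e^(−kZ) dZ = φ₀·(e^(−k·Z₁) − e^(−k·Z₂)) / (k·(Z₂−Z₁))
e^(−0.588×0.6) = 0.7027; e^(−0.588×3.7) = 0.1135
⟨φ⟩ = 0.43 × (0.7027 − 0.1135) / (0.588 × 3.1) = 0.43 × 0.3232 = 0.1390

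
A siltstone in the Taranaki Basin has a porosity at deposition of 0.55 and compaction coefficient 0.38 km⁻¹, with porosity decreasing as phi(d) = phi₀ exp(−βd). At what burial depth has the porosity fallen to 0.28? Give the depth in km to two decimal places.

1.78 km

Invert Athy's law: d = ln(phi₀/phi) / β
d = ln(0.55/0.28) / 0.38 = ln(1.964) / 0.38 = 0.6751 / 0.38 = 1.777 km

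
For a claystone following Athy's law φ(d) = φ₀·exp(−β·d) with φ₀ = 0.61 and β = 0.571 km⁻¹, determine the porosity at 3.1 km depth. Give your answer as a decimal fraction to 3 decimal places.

0.104

φ = φ₀·exp(−β·d) = 0.61 × exp(−0.571 × 3.1) = 0.61 × exp(−1.77)
  = 0.61 × 0.1703 = 0.1039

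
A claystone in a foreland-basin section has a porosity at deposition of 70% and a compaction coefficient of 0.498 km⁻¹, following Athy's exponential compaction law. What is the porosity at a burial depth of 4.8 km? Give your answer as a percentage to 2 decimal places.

6.41%

n = n₀·exp(−k·Z) = 0.7 × exp(−0.498 × 4.8) = 0.7 × exp(−2.39)
  = 0.7 × 0.0916 = 0.0641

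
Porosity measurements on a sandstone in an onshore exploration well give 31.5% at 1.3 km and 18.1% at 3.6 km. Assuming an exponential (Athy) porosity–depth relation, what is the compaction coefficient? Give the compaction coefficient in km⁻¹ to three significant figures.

Athy: φ(Z) = φ₀ e^(−kZ) ⇒ φ₁/φ₂ = e^{k(Z₂−Z₁)} ⇒ k = ln(φ₁/φ₂)/(Z₂−Z₁)
k = ln(0.315/0.181) / (3.6 − 1.3) = ln(1.74) / 2.3 = 0.5541 / 2.3 = 0.2409 km⁻¹

0.241 km⁻¹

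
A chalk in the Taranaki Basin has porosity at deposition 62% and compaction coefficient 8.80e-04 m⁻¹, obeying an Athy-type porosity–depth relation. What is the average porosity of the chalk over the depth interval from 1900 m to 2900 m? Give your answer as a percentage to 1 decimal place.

Working in km (1 km = 1000 m; c in km⁻¹ = c in m⁻¹ × 1000):
⟨n⟩ = (1/(d₂−d₁)) ∫ n₀ e^(−cd) dd = n₀·(e^(−c·d₁) − e^(−c·d₂)) / (c·(d₂−d₁))
e^(−0.88×1.9) = 0.1879; e^(−0.88×2.9) = 0.0779
⟨n⟩ = 0.62 × (0.1879 − 0.0779) / (0.88 × 1) = 0.62 × 0.1249 = 0.0775

7.7%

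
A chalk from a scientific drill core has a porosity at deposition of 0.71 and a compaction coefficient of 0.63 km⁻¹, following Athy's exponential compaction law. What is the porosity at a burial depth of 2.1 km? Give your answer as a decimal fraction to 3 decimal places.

φ = φ₀·exp(−c·z) = 0.71 × exp(−0.63 × 2.1) = 0.71 × exp(−1.323)
  = 0.71 × 0.2663 = 0.1891

0.189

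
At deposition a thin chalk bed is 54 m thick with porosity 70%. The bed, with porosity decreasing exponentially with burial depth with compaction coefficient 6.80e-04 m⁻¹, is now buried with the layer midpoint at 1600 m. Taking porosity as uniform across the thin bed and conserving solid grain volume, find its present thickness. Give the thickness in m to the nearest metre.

21 m

Working in km (1 km = 1000 m; c in km⁻¹ = c in m⁻¹ × 1000):
Porosity at 1.6 km: φ = 0.7·exp(−0.68×1.6) = 0.2358
Solid-volume conservation: h(1−φ) = h₀(1−φ₀) ⇒ h = h₀·(1−φ₀)/(1−φ)
h = 0.054 × (1 − 0.7)/(1 − 0.2358) = 0.054 × 0.3926 = 0.0212 km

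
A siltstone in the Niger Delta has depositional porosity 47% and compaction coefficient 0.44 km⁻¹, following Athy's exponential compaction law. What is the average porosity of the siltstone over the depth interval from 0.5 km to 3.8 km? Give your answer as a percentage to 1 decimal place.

19.9%

⟨phi⟩ = (1/(z₂−z₁)) ∫ phi₀ e^(−cz) dz = phi₀·(e^(−c·z₁) − e^(−c·z₂)) / (c·(z₂−z₁))
e^(−0.44×0.5) = 0.8025; e^(−0.44×3.8) = 0.1879
⟨phi⟩ = 0.47 × (0.8025 − 0.1879) / (0.44 × 3.3) = 0.47 × 0.4233 = 0.1990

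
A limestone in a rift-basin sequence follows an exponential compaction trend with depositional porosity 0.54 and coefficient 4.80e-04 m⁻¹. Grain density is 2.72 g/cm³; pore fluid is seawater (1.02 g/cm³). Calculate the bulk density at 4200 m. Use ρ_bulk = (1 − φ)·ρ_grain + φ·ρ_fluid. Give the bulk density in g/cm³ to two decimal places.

Working in km (1 km = 1000 m; k in km⁻¹ = k in m⁻¹ × 1000):
Porosity at depth: phi = 0.54·exp(−0.48×4.2) = 0.54×0.1332 = 0.0719
Bulk density: ρ_b = (1−phi)ρ_g + phi·ρ_f = 0.9281×2.72 + 0.0719×1.02
       = 2.524 + 0.073 = 2.598 g/cm³

2.60 g/cm³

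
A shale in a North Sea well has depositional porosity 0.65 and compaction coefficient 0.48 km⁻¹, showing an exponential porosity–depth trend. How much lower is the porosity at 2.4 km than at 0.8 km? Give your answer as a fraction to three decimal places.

φ(0.8) = 0.65·e^(−0.48×0.8) = 0.4427
φ(2.4) = 0.65·e^(−0.48×2.4) = 0.2054
Δφ = 0.4427 − 0.2054 = 0.2373

0.237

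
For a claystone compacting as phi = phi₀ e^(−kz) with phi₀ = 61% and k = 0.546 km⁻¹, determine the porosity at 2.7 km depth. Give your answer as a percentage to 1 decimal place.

14.0%

phi = phi₀·exp(−k·z) = 0.61 × exp(−0.546 × 2.7) = 0.61 × exp(−1.474)
  = 0.61 × 0.2290 = 0.1397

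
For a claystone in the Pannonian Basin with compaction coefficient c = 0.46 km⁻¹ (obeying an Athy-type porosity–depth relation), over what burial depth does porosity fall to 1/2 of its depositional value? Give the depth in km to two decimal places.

1.51 km

phi/phi₀ = 1/2 ⇒ exp(−c·z) = 1/2 ⇒ z = ln(2) / c
z = 0.6931 / 0.46 = 1.507 km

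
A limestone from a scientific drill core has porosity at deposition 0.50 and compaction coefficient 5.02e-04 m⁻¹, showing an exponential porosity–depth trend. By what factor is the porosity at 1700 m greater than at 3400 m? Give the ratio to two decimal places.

Working in km (1 km = 1000 m; k in km⁻¹ = k in m⁻¹ × 1000):
φ(d₁)/φ(d₂) = e^(−k·d₁)/e^(−k·d₂) = e^{k(d₂−d₁)}
= exp(0.502 × 1.7) = exp(0.8534) = 2.3476

2.35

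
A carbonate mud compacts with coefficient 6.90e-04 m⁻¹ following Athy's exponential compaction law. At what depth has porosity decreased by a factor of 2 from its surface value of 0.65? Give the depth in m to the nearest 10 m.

1000 m

Working in km (1 km = 1000 m; c in km⁻¹ = c in m⁻¹ × 1000):
φ/φ₀ = 1/2 ⇒ exp(−c·d) = 1/2 ⇒ d = ln(2) / c
d = 0.6931 / 0.69 = 1.005 km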